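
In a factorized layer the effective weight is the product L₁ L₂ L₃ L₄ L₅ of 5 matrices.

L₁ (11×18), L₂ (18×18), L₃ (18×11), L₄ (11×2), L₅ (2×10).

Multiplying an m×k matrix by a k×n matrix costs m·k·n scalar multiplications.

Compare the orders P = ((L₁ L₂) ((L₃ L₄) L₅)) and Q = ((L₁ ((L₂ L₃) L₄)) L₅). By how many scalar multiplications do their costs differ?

Order P = ((L₁ L₂) ((L₃ L₄) L₅)): (L₁ L₂): 11×18 by 18×18 → 11×18, cost 11·18·18 = 3564; (L₃ L₄): 18×11 by 11×2 → 18×2, cost 18·11·2 = 396; ((L₃ L₄) L₅): 18×2 by 2×10 → 18×10, cost 18·2·10 = 360; cumulative 756; ((L₁ L₂) ((L₃ L₄) L₅)): 11×18 by 18×10 → 11×10, cost 11·18·10 = 1980; cumulative 6300. Total 6300.
Order Q = ((L₁ ((L₂ L₃) L₄)) L₅): (L₂ L₃): 18×18 by 18×11 → 18×11, cost 18·18·11 = 3564; ((L₂ L₃) L₄): 18×11 by 11×2 → 18×2, cost 18·11·2 = 396; cumulative 3960; (L₁ ((L₂ L₃) L₄)): 11×18 by 18×2 → 11×2, cost 11·18·2 = 396; cumulative 4356; ((L₁ ((L₂ L₃) L₄)) L₅): 11×2 by 2×10 → 11×10, cost 11·2·10 = 220; cumulative 4576. Total 4576.
Difference: |6300 − 4576| = 1724.

1724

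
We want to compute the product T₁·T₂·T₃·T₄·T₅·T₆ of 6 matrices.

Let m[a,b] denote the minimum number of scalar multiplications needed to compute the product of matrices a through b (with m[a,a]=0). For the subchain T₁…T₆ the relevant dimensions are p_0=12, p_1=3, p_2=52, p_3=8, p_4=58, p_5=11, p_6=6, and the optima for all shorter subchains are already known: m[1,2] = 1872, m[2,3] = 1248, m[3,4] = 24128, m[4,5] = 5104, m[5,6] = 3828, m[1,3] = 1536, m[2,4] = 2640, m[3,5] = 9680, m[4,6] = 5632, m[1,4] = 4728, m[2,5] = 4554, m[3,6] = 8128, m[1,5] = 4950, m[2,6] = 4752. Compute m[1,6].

4968

m[1,6] = min over k∈[1,5] of m[1,k]+m[k+1,6]+p_{0}·p_k·p_{6}.
k=1: 0 + 4752 + 12·3·6 = 4968; k=2: 1872 + 8128 + 12·52·6 = 13744; k=3: 1536 + 5632 + 12·8·6 = 7744; k=4: 4728 + 3828 + 12·58·6 = 12732; k=5: 4950 + 0 + 12·11·6 = 5742.
Minimum: 4968 at k=1.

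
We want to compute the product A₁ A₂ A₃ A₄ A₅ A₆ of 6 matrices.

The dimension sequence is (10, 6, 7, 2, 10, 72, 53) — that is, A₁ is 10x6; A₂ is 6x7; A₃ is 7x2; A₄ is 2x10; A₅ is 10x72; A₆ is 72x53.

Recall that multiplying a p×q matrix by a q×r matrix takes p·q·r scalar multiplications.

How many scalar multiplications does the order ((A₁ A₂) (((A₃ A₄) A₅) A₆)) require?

(A₁ A₂): 10×6 by 6×7 → 10×7, cost 10·6·7 = 420
(A₃ A₄): 7×2 by 2×10 → 7×10, cost 7·2·10 = 140
((A₃ A₄) A₅): 7×10 by 10×72 → 7×72, cost 7·10·72 = 5040; cumulative 5180
(((A₃ A₄) A₅) A₆): 7×72 by 72×53 → 7×53, cost 7·72·53 = 26712; cumulative 31892
((A₁ A₂) (((A₃ A₄) A₅) A₆)): 10×7 by 7×53 → 10×53, cost 10·7·53 = 3710; cumulative 36022
Total: 36022 scalar multiplications.

36022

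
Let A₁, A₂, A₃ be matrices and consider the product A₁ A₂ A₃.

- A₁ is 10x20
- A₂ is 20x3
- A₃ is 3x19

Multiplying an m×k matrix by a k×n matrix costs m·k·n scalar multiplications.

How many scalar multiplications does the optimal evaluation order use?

Order (A₁ (A₂ A₃)): (A₂ A₃): 20×3 by 3×19 → 20×19, cost 20·3·19 = 1140; (A₁ (A₂ A₃)): 10×20 by 20×19 → 10×19, cost 10·20·19 = 3800; cumulative 4940. Total 4940.
Order ((A₁ A₂) A₃): (A₁ A₂): 10×20 by 20×3 → 10×3, cost 10·20·3 = 600; ((A₁ A₂) A₃): 10×3 by 3×19 → 10×19, cost 10·3·19 = 570; cumulative 1170. Total 1170.
Minimum: 1170.

1170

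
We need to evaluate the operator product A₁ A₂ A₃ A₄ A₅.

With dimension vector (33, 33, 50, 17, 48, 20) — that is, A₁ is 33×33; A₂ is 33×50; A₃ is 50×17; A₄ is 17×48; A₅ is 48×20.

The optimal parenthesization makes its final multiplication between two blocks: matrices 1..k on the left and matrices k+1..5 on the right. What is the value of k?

3

Adjacent pairs: A₁A₂ = 33·33·50 = 54450; A₂A₃ = 33·50·17 = 28050; A₃A₄ = 50·17·48 = 40800; A₄A₅ = 17·48·20 = 16320.
Length 3: A₁..A₃: k=1: 0+28050+33·33·17=46563; k=2: 54450+0+33·50·17=82500 → min 46563 | A₂..A₄: k=2: 0+40800+33·50·48=120000; k=3: 28050+0+33·17·48=54978 → min 54978 | A₃..A₅: k=3: 0+16320+50·17·20=33320; k=4: 40800+0+50·48·20=88800 → min 33320.
Length 4: A₁..A₄: k=1: 0+54978+33·33·48=107250; k=2: 54450+40800+33·50·48=174450; k=3: 46563+0+33·17·48=73491 → min 73491 | A₂..A₅: k=2: 0+33320+33·50·20=66320; k=3: 28050+16320+33·17·20=55590; k=4: 54978+0+33·48·20=86658 → min 55590.
Top-level splits: k=1: (A₁..A₁)·(A₂..A₅) → 0+55590+33·33·20 = 77370; k=2: (A₁..A₂)·(A₃..A₅) → 54450+33320+33·50·20 = 120770; k=3: (A₁..A₃)·(A₄..A₅) → 46563+16320+33·17·20 = 74103; k=4: (A₁..A₄)·(A₅..A₅) → 73491+0+33·48·20 = 105171.
Best split is after A₃, i.e. k = 3.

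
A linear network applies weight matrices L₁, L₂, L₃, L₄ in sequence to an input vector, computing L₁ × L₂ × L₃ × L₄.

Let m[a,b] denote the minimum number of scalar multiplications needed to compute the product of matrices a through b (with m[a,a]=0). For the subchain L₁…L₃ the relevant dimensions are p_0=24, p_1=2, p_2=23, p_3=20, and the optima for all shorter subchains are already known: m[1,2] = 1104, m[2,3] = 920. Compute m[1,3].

m[1,3] = min over k∈[1,2] of m[1,k]+m[k+1,3]+p_{0}·p_k·p_{3}.
k=1: 0 + 920 + 24·2·20 = 1880; k=2: 1104 + 0 + 24·23·20 = 12144.
Minimum: 1880 at k=1.

1880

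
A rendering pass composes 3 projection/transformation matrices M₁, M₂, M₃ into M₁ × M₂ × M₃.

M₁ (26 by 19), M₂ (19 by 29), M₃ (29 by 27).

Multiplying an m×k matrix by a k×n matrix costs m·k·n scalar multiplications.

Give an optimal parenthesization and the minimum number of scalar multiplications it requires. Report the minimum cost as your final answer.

(M₁ × (M₂ × M₃)): cost 28215.
((M₁ × M₂) × M₃): cost 34684.
Optimal: (M₁ × (M₂ × M₃)) with cost 28215.

28215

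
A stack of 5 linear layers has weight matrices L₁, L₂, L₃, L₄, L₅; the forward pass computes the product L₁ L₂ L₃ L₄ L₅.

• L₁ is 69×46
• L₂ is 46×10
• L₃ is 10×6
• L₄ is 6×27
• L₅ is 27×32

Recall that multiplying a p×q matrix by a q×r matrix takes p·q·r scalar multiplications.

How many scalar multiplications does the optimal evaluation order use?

40236

Adjacent pairs: L₁L₂ = 69·46·10 = 31740; L₂L₃ = 46·10·6 = 2760; L₃L₄ = 10·6·27 = 1620; L₄L₅ = 6·27·32 = 5184.
Length 3: L₁..L₃: k=1: 0+2760+69·46·6=21804; k=2: 31740+0+69·10·6=35880 → min 21804 | L₂..L₄: k=2: 0+1620+46·10·27=14040; k=3: 2760+0+46·6·27=10212 → min 10212 | L₃..L₅: k=3: 0+5184+10·6·32=7104; k=4: 1620+0+10·27·32=10260 → min 7104.
Length 4: L₁..L₄: k=1: 0+10212+69·46·27=95910; k=2: 31740+1620+69·10·27=51990; k=3: 21804+0+69·6·27=32982 → min 32982 | L₂..L₅: k=2: 0+7104+46·10·32=21824; k=3: 2760+5184+46·6·32=16776; k=4: 10212+0+46·27·32=49956 → min 16776.
Length 5: L₁..L₅: k=1: 0+16776+69·46·32=118344; k=2: 31740+7104+69·10·32=60924; k=3: 21804+5184+69·6·32=40236; k=4: 32982+0+69·27·32=92598 → min 40236.
Optimal order: ((L₁ (L₂ L₃)) (L₄ L₅)) with cost 40236.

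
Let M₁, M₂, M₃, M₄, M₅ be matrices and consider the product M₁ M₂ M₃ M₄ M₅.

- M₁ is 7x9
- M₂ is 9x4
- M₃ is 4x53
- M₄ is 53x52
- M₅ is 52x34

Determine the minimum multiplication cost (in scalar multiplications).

19300

Adjacent pairs: M₁M₂ = 7·9·4 = 252; M₂M₃ = 9·4·53 = 1908; M₃M₄ = 4·53·52 = 11024; M₄M₅ = 53·52·34 = 93704.
Length 3: M₁..M₃: k=1: 0+1908+7·9·53=5247; k=2: 252+0+7·4·53=1736 → min 1736 | M₂..M₄: k=2: 0+11024+9·4·52=12896; k=3: 1908+0+9·53·52=26712 → min 12896 | M₃..M₅: k=3: 0+93704+4·53·34=100912; k=4: 11024+0+4·52·34=18096 → min 18096.
Length 4: M₁..M₄: k=1: 0+12896+7·9·52=16172; k=2: 252+11024+7·4·52=12732; k=3: 1736+0+7·53·52=21028 → min 12732 | M₂..M₅: k=2: 0+18096+9·4·34=19320; k=3: 1908+93704+9·53·34=111830; k=4: 12896+0+9·52·34=28808 → min 19320.
Length 5: M₁..M₅: k=1: 0+19320+7·9·34=21462; k=2: 252+18096+7·4·34=19300; k=3: 1736+93704+7·53·34=108054; k=4: 12732+0+7·52·34=25108 → min 19300.
Optimal order: ((M₁ M₂) ((M₃ M₄) M₅)) with cost 19300.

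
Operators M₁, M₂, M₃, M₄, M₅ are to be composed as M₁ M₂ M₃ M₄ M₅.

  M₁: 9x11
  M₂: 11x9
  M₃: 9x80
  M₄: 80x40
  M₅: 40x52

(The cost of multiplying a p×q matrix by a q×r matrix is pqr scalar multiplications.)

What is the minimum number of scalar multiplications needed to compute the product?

51651

Adjacent pairs: M₁M₂ = 9·11·9 = 891; M₂M₃ = 11·9·80 = 7920; M₃M₄ = 9·80·40 = 28800; M₄M₅ = 80·40·52 = 166400.
Length 3: M₁..M₃: k=1: 0+7920+9·11·80=15840; k=2: 891+0+9·9·80=7371 → min 7371 | M₂..M₄: k=2: 0+28800+11·9·40=32760; k=3: 7920+0+11·80·40=43120 → min 32760 | M₃..M₅: k=3: 0+166400+9·80·52=203840; k=4: 28800+0+9·40·52=47520 → min 47520.
Length 4: M₁..M₄: k=1: 0+32760+9·11·40=36720; k=2: 891+28800+9·9·40=32931; k=3: 7371+0+9·80·40=36171 → min 32931 | M₂..M₅: k=2: 0+47520+11·9·52=52668; k=3: 7920+166400+11·80·52=220080; k=4: 32760+0+11·40·52=55640 → min 52668.
Length 5: M₁..M₅: k=1: 0+52668+9·11·52=57816; k=2: 891+47520+9·9·52=52623; k=3: 7371+166400+9·80·52=211211; k=4: 32931+0+9·40·52=51651 → min 51651.
Optimal order: (((M₁ M₂) (M₃ M₄)) M₅) with cost 51651.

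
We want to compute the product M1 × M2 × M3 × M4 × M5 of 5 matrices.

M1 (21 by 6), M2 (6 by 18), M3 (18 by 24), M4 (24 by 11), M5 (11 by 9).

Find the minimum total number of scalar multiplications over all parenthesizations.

5904

Adjacent pairs: M1M2 = 21·6·18 = 2268; M2M3 = 6·18·24 = 2592; M3M4 = 18·24·11 = 4752; M4M5 = 24·11·9 = 2376.
Length 3: M1..M3: k=1: 0+2592+21·6·24=5616; k=2: 2268+0+21·18·24=11340 → min 5616 | M2..M4: k=2: 0+4752+6·18·11=5940; k=3: 2592+0+6·24·11=4176 → min 4176 | M3..M5: k=3: 0+2376+18·24·9=6264; k=4: 4752+0+18·11·9=6534 → min 6264.
Length 4: M1..M4: k=1: 0+4176+21·6·11=5562; k=2: 2268+4752+21·18·11=11178; k=3: 5616+0+21·24·11=11160 → min 5562 | M2..M5: k=2: 0+6264+6·18·9=7236; k=3: 2592+2376+6·24·9=6264; k=4: 4176+0+6·11·9=4770 → min 4770.
Length 5: M1..M5: k=1: 0+4770+21·6·9=5904; k=2: 2268+6264+21·18·9=11934; k=3: 5616+2376+21·24·9=12528; k=4: 5562+0+21·11·9=7641 → min 5904.
Optimal order: (M1 × (((M2 × M3) × M4) × M5)) with cost 5904.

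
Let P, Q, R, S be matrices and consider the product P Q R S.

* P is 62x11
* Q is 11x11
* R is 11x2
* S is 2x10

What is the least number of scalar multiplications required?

Adjacent pairs: PQ = 62·11·11 = 7502; QR = 11·11·2 = 242; RS = 11·2·10 = 220.
Length 3: P..R: k=1: 0+242+62·11·2=1606; k=2: 7502+0+62·11·2=8866 → min 1606 | Q..S: k=2: 0+220+11·11·10=1430; k=3: 242+0+11·2·10=462 → min 462.
Length 4: P..S: k=1: 0+462+62·11·10=7282; k=2: 7502+220+62·11·10=14542; k=3: 1606+0+62·2·10=2846 → min 2846.
Optimal order: ((P (Q R)) S) with cost 2846.

2846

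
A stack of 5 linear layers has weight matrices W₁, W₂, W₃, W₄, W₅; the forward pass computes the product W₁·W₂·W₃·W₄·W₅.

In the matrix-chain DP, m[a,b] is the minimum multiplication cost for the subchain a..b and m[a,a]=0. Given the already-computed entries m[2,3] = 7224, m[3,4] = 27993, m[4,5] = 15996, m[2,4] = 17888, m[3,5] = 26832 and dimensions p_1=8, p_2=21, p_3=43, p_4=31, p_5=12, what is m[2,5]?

20864

m[2,5] = min over k∈[2,4] of m[2,k]+m[k+1,5]+p_{1}·p_k·p_{5}.
k=2: 0 + 26832 + 8·21·12 = 28848; k=3: 7224 + 15996 + 8·43·12 = 27348; k=4: 17888 + 0 + 8·31·12 = 20864.
Minimum: 20864 at k=4.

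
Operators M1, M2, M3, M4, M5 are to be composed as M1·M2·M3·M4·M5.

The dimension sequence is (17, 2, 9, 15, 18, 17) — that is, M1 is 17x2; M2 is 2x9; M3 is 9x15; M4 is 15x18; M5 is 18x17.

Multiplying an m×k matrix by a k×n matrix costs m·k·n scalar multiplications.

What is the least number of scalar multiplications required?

Adjacent pairs: M1M2 = 17·2·9 = 306; M2M3 = 2·9·15 = 270; M3M4 = 9·15·18 = 2430; M4M5 = 15·18·17 = 4590.
Length 3: M1..M3: k=1: 0+270+17·2·15=780; k=2: 306+0+17·9·15=2601 → min 780 | M2..M4: k=2: 0+2430+2·9·18=2754; k=3: 270+0+2·15·18=810 → min 810 | M3..M5: k=3: 0+4590+9·15·17=6885; k=4: 2430+0+9·18·17=5184 → min 5184.
Length 4: M1..M4: k=1: 0+810+17·2·18=1422; k=2: 306+2430+17·9·18=5490; k=3: 780+0+17·15·18=5370 → min 1422 | M2..M5: k=2: 0+5184+2·9·17=5490; k=3: 270+4590+2·15·17=5370; k=4: 810+0+2·18·17=1422 → min 1422.
Length 5: M1..M5: k=1: 0+1422+17·2·17=2000; k=2: 306+5184+17·9·17=8091; k=3: 780+4590+17·15·17=9705; k=4: 1422+0+17·18·17=6624 → min 2000.
Optimal order: (M1·(((M2·M3)·M4)·M5)) with cost 2000.

2000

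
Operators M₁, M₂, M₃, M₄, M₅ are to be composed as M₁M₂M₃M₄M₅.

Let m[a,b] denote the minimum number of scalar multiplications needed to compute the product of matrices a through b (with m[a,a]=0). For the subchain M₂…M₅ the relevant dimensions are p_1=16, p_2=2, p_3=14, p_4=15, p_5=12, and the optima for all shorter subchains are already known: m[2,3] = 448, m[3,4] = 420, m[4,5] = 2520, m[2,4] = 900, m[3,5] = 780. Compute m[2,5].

1164

m[2,5] = min over k∈[2,4] of m[2,k]+m[k+1,5]+p_{1}·p_k·p_{5}.
k=2: 0 + 780 + 16·2·12 = 1164; k=3: 448 + 2520 + 16·14·12 = 5656; k=4: 900 + 0 + 16·15·12 = 3780.
Minimum: 1164 at k=2.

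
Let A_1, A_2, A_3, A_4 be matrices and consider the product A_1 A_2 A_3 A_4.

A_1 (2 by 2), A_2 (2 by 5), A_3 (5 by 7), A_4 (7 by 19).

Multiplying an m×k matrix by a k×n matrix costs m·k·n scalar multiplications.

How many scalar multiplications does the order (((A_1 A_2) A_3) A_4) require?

(A_1 A_2): 2×2 by 2×5 → 2×5, cost 2·2·5 = 20
((A_1 A_2) A_3): 2×5 by 5×7 → 2×7, cost 2·5·7 = 70; cumulative 90
(((A_1 A_2) A_3) A_4): 2×7 by 7×19 → 2×19, cost 2·7·19 = 266; cumulative 356
Total: 356 scalar multiplications.

356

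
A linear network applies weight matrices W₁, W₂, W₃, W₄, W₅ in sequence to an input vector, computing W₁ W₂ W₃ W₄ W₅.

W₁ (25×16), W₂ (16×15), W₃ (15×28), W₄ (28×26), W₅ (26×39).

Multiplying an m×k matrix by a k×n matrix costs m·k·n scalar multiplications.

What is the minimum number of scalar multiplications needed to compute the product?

46755

Adjacent pairs: W₁W₂ = 25·16·15 = 6000; W₂W₃ = 16·15·28 = 6720; W₃W₄ = 15·28·26 = 10920; W₄W₅ = 28·26·39 = 28392.
Length 3: W₁..W₃: k=1: 0+6720+25·16·28=17920; k=2: 6000+0+25·15·28=16500 → min 16500 | W₂..W₄: k=2: 0+10920+16·15·26=17160; k=3: 6720+0+16·28·26=18368 → min 17160 | W₃..W₅: k=3: 0+28392+15·28·39=44772; k=4: 10920+0+15·26·39=26130 → min 26130.
Length 4: W₁..W₄: k=1: 0+17160+25·16·26=27560; k=2: 6000+10920+25·15·26=26670; k=3: 16500+0+25·28·26=34700 → min 26670 | W₂..W₅: k=2: 0+26130+16·15·39=35490; k=3: 6720+28392+16·28·39=52584; k=4: 17160+0+16·26·39=33384 → min 33384.
Length 5: W₁..W₅: k=1: 0+33384+25·16·39=48984; k=2: 6000+26130+25·15·39=46755; k=3: 16500+28392+25·28·39=72192; k=4: 26670+0+25·26·39=52020 → min 46755.
Optimal order: ((W₁ W₂) ((W₃ W₄) W₅)) with cost 46755.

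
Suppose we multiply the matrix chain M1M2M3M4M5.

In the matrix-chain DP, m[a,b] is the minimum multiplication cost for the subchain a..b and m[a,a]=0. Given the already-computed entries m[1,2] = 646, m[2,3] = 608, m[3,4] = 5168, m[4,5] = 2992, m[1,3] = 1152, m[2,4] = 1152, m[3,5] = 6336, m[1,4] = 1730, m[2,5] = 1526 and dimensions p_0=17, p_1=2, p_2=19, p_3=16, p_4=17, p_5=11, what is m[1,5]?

m[1,5] = min over k∈[1,4] of m[1,k]+m[k+1,5]+p_{0}·p_k·p_{5}.
k=1: 0 + 1526 + 17·2·11 = 1900; k=2: 646 + 6336 + 17·19·11 = 10535; k=3: 1152 + 2992 + 17·16·11 = 7136; k=4: 1730 + 0 + 17·17·11 = 4909.
Minimum: 1900 at k=1.

1900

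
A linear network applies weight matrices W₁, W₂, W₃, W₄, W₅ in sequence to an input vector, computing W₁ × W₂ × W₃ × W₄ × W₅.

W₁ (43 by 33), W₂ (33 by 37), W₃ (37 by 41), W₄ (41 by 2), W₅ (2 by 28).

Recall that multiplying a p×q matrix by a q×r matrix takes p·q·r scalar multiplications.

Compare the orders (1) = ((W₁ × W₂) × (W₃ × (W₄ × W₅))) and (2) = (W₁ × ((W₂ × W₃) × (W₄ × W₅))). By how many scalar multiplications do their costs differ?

Order (1) = ((W₁ × W₂) × (W₃ × (W₄ × W₅))): (W₁ × W₂): 43×33 by 33×37 → 43×37, cost 43·33·37 = 52503; (W₄ × W₅): 41×2 by 2×28 → 41×28, cost 41·2·28 = 2296; (W₃ × (W₄ × W₅)): 37×41 by 41×28 → 37×28, cost 37·41·28 = 42476; cumulative 44772; ((W₁ × W₂) × (W₃ × (W₄ × W₅))): 43×37 by 37×28 → 43×28, cost 43·37·28 = 44548; cumulative 141823. Total 141823.
Order (2) = (W₁ × ((W₂ × W₃) × (W₄ × W₅))): (W₂ × W₃): 33×37 by 37×41 → 33×41, cost 33·37·41 = 50061; (W₄ × W₅): 41×2 by 2×28 → 41×28, cost 41·2·28 = 2296; ((W₂ × W₃) × (W₄ × W₅)): 33×41 by 41×28 → 33×28, cost 33·41·28 = 37884; cumulative 90241; (W₁ × ((W₂ × W₃) × (W₄ × W₅))): 43×33 by 33×28 → 43×28, cost 43·33·28 = 39732; cumulative 129973. Total 129973.
Difference: |141823 − 129973| = 11850.

11850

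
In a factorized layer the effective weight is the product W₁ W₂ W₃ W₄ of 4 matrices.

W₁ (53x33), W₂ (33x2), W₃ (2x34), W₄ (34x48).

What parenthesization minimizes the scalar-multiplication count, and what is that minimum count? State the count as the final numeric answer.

11850

Adjacent pairs: W₁W₂ = 53·33·2 = 3498; W₂W₃ = 33·2·34 = 2244; W₃W₄ = 2·34·48 = 3264.
Length 3: W₁..W₃: k=1: 0+2244+53·33·34=61710; k=2: 3498+0+53·2·34=7102 → min 7102 | W₂..W₄: k=2: 0+3264+33·2·48=6432; k=3: 2244+0+33·34·48=56100 → min 6432.
Length 4: W₁..W₄: k=1: 0+6432+53·33·48=90384; k=2: 3498+3264+53·2·48=11850; k=3: 7102+0+53·34·48=93598 → min 11850.
Optimal parenthesization: ((W₁ W₂) (W₃ W₄)) with cost 11850.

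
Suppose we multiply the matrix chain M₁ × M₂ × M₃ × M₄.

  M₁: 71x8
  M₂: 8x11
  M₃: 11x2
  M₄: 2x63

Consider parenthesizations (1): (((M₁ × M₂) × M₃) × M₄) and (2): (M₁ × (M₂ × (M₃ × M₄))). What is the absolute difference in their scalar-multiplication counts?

Order (1) = (((M₁ × M₂) × M₃) × M₄): (M₁ × M₂): 71×8 by 8×11 → 71×11, cost 71·8·11 = 6248; ((M₁ × M₂) × M₃): 71×11 by 11×2 → 71×2, cost 71·11·2 = 1562; cumulative 7810; (((M₁ × M₂) × M₃) × M₄): 71×2 by 2×63 → 71×63, cost 71·2·63 = 8946; cumulative 16756. Total 16756.
Order (2) = (M₁ × (M₂ × (M₃ × M₄))): (M₃ × M₄): 11×2 by 2×63 → 11×63, cost 11·2·63 = 1386; (M₂ × (M₃ × M₄)): 8×11 by 11×63 → 8×63, cost 8·11·63 = 5544; cumulative 6930; (M₁ × (M₂ × (M₃ × M₄))): 71×8 by 8×63 → 71×63, cost 71·8·63 = 35784; cumulative 42714. Total 42714.
Difference: |16756 − 42714| = 25958.

25958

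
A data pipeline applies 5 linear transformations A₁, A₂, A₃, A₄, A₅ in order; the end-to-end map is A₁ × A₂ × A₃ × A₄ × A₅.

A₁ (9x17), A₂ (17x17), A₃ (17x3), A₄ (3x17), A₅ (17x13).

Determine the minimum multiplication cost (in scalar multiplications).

2340

Adjacent pairs: A₁A₂ = 9·17·17 = 2601; A₂A₃ = 17·17·3 = 867; A₃A₄ = 17·3·17 = 867; A₄A₅ = 3·17·13 = 663.
Length 3: A₁..A₃: k=1: 0+867+9·17·3=1326; k=2: 2601+0+9·17·3=3060 → min 1326 | A₂..A₄: k=2: 0+867+17·17·17=5780; k=3: 867+0+17·3·17=1734 → min 1734 | A₃..A₅: k=3: 0+663+17·3·13=1326; k=4: 867+0+17·17·13=4624 → min 1326.
Length 4: A₁..A₄: k=1: 0+1734+9·17·17=4335; k=2: 2601+867+9·17·17=6069; k=3: 1326+0+9·3·17=1785 → min 1785 | A₂..A₅: k=2: 0+1326+17·17·13=5083; k=3: 867+663+17·3·13=2193; k=4: 1734+0+17·17·13=5491 → min 2193.
Length 5: A₁..A₅: k=1: 0+2193+9·17·13=4182; k=2: 2601+1326+9·17·13=5916; k=3: 1326+663+9·3·13=2340; k=4: 1785+0+9·17·13=3774 → min 2340.
Optimal order: ((A₁ × (A₂ × A₃)) × (A₄ × A₅)) with cost 2340.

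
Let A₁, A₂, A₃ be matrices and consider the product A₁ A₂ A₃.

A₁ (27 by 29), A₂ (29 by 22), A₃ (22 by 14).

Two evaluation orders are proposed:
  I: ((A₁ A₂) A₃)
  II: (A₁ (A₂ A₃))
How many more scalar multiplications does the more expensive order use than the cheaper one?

Order I = ((A₁ A₂) A₃): (A₁ A₂): 27×29 by 29×22 → 27×22, cost 27·29·22 = 17226; ((A₁ A₂) A₃): 27×22 by 22×14 → 27×14, cost 27·22·14 = 8316; cumulative 25542. Total 25542.
Order II = (A₁ (A₂ A₃)): (A₂ A₃): 29×22 by 22×14 → 29×14, cost 29·22·14 = 8932; (A₁ (A₂ A₃)): 27×29 by 29×14 → 27×14, cost 27·29·14 = 10962; cumulative 19894. Total 19894.
Difference: |25542 − 19894| = 5648.

5648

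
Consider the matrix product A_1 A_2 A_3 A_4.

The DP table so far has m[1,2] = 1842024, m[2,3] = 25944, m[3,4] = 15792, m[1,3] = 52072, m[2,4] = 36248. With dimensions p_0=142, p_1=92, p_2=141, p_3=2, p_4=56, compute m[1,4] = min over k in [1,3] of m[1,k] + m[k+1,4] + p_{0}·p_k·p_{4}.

67976

m[1,4] = min over k∈[1,3] of m[1,k]+m[k+1,4]+p_{0}·p_k·p_{4}.
k=1: 0 + 36248 + 142·92·56 = 767832; k=2: 1842024 + 15792 + 142·141·56 = 2979048; k=3: 52072 + 0 + 142·2·56 = 67976.
Minimum: 67976 at k=3.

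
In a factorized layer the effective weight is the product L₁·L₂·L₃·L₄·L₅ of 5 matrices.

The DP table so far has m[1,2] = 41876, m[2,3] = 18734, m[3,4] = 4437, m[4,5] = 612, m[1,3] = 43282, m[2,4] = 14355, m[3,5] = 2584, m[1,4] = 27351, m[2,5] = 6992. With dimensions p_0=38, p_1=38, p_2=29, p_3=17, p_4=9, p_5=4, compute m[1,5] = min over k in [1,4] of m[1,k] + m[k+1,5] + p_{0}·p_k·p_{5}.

m[1,5] = min over k∈[1,4] of m[1,k]+m[k+1,5]+p_{0}·p_k·p_{5}.
k=1: 0 + 6992 + 38·38·4 = 12768; k=2: 41876 + 2584 + 38·29·4 = 48868; k=3: 43282 + 612 + 38·17·4 = 46478; k=4: 27351 + 0 + 38·9·4 = 28719.
Minimum: 12768 at k=1.

12768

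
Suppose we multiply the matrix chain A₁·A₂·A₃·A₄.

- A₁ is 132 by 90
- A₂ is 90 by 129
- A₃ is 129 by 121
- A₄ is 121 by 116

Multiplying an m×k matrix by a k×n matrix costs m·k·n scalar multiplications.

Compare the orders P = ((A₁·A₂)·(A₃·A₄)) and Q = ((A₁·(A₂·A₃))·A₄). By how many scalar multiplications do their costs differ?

623370

Order P = ((A₁·A₂)·(A₃·A₄)): (A₁·A₂): 132×90 by 90×129 → 132×129, cost 132·90·129 = 1532520; (A₃·A₄): 129×121 by 121×116 → 129×116, cost 129·121·116 = 1810644; ((A₁·A₂)·(A₃·A₄)): 132×129 by 129×116 → 132×116, cost 132·129·116 = 1975248; cumulative 5318412. Total 5318412.
Order Q = ((A₁·(A₂·A₃))·A₄): (A₂·A₃): 90×129 by 129×121 → 90×121, cost 90·129·121 = 1404810; (A₁·(A₂·A₃)): 132×90 by 90×121 → 132×121, cost 132·90·121 = 1437480; cumulative 2842290; ((A₁·(A₂·A₃))·A₄): 132×121 by 121×116 → 132×116, cost 132·121·116 = 1852752; cumulative 4695042. Total 4695042.
Difference: |5318412 − 4695042| = 623370.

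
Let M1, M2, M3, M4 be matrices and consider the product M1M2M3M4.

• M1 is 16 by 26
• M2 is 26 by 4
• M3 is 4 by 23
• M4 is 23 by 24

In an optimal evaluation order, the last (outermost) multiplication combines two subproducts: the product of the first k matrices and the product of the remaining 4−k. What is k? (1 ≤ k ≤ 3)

Adjacent pairs: M1M2 = 16·26·4 = 1664; M2M3 = 26·4·23 = 2392; M3M4 = 4·23·24 = 2208.
Length 3: M1..M3: k=1: 0+2392+16·26·23=11960; k=2: 1664+0+16·4·23=3136 → min 3136 | M2..M4: k=2: 0+2208+26·4·24=4704; k=3: 2392+0+26·23·24=16744 → min 4704.
Top-level splits: k=1: (M1..M1)·(M2..M4) → 0+4704+16·26·24 = 14688; k=2: (M1..M2)·(M3..M4) → 1664+2208+16·4·24 = 5408; k=3: (M1..M3)·(M4..M4) → 3136+0+16·23·24 = 11968.
Best split is after M2, i.e. k = 2.

2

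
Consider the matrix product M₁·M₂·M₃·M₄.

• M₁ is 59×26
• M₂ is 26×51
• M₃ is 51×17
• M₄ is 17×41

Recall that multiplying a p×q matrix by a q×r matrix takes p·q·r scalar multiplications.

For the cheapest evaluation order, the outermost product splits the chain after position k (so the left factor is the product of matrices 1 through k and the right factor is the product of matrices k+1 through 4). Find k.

Adjacent pairs: M₁M₂ = 59·26·51 = 78234; M₂M₃ = 26·51·17 = 22542; M₃M₄ = 51·17·41 = 35547.
Length 3: M₁..M₃: k=1: 0+22542+59·26·17=48620; k=2: 78234+0+59·51·17=129387 → min 48620 | M₂..M₄: k=2: 0+35547+26·51·41=89913; k=3: 22542+0+26·17·41=40664 → min 40664.
Top-level splits: k=1: (M₁..M₁)·(M₂..M₄) → 0+40664+59·26·41 = 103558; k=2: (M₁..M₂)·(M₃..M₄) → 78234+35547+59·51·41 = 237150; k=3: (M₁..M₃)·(M₄..M₄) → 48620+0+59·17·41 = 89743.
Best split is after M₃, i.e. k = 3.

3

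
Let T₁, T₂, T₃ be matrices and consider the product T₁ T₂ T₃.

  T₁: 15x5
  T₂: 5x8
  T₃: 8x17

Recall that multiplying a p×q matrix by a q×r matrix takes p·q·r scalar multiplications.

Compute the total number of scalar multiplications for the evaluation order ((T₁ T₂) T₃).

2640

(T₁ T₂): 15×5 by 5×8 → 15×8, cost 15·5·8 = 600
((T₁ T₂) T₃): 15×8 by 8×17 → 15×17, cost 15·8·17 = 2040; cumulative 2640
Total: 2640 scalar multiplications.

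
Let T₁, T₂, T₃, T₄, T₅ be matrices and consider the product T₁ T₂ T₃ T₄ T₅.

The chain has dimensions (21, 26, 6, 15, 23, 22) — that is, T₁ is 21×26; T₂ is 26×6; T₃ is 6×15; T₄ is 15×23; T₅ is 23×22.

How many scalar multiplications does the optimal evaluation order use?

11154

Adjacent pairs: T₁T₂ = 21·26·6 = 3276; T₂T₃ = 26·6·15 = 2340; T₃T₄ = 6·15·23 = 2070; T₄T₅ = 15·23·22 = 7590.
Length 3: T₁..T₃: k=1: 0+2340+21·26·15=10530; k=2: 3276+0+21·6·15=5166 → min 5166 | T₂..T₄: k=2: 0+2070+26·6·23=5658; k=3: 2340+0+26·15·23=11310 → min 5658 | T₃..T₅: k=3: 0+7590+6·15·22=9570; k=4: 2070+0+6·23·22=5106 → min 5106.
Length 4: T₁..T₄: k=1: 0+5658+21·26·23=18216; k=2: 3276+2070+21·6·23=8244; k=3: 5166+0+21·15·23=12411 → min 8244 | T₂..T₅: k=2: 0+5106+26·6·22=8538; k=3: 2340+7590+26·15·22=18510; k=4: 5658+0+26·23·22=18814 → min 8538.
Length 5: T₁..T₅: k=1: 0+8538+21·26·22=20550; k=2: 3276+5106+21·6·22=11154; k=3: 5166+7590+21·15·22=19686; k=4: 8244+0+21·23·22=18870 → min 11154.
Optimal order: ((T₁ T₂) ((T₃ T₄) T₅)) with cost 11154.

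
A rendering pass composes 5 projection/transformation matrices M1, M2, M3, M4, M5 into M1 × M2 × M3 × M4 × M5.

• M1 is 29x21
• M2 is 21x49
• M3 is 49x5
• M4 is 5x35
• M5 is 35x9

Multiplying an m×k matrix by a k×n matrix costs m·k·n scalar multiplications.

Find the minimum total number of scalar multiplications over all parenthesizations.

Adjacent pairs: M1M2 = 29·21·49 = 29841; M2M3 = 21·49·5 = 5145; M3M4 = 49·5·35 = 8575; M4M5 = 5·35·9 = 1575.
Length 3: M1..M3: k=1: 0+5145+29·21·5=8190; k=2: 29841+0+29·49·5=36946 → min 8190 | M2..M4: k=2: 0+8575+21·49·35=44590; k=3: 5145+0+21·5·35=8820 → min 8820 | M3..M5: k=3: 0+1575+49·5·9=3780; k=4: 8575+0+49·35·9=24010 → min 3780.
Length 4: M1..M4: k=1: 0+8820+29·21·35=30135; k=2: 29841+8575+29·49·35=88151; k=3: 8190+0+29·5·35=13265 → min 13265 | M2..M5: k=2: 0+3780+21·49·9=13041; k=3: 5145+1575+21·5·9=7665; k=4: 8820+0+21·35·9=15435 → min 7665.
Length 5: M1..M5: k=1: 0+7665+29·21·9=13146; k=2: 29841+3780+29·49·9=46410; k=3: 8190+1575+29·5·9=11070; k=4: 13265+0+29·35·9=22400 → min 11070.
Optimal order: ((M1 × (M2 × M3)) × (M4 × M5)) with cost 11070.

11070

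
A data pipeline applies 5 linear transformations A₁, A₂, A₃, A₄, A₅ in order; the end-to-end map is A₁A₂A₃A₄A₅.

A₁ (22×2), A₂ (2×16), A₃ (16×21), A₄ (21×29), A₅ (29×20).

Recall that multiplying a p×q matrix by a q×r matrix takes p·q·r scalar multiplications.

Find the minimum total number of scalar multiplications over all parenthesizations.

3930

Adjacent pairs: A₁A₂ = 22·2·16 = 704; A₂A₃ = 2·16·21 = 672; A₃A₄ = 16·21·29 = 9744; A₄A₅ = 21·29·20 = 12180.
Length 3: A₁..A₃: k=1: 0+672+22·2·21=1596; k=2: 704+0+22·16·21=8096 → min 1596 | A₂..A₄: k=2: 0+9744+2·16·29=10672; k=3: 672+0+2·21·29=1890 → min 1890 | A₃..A₅: k=3: 0+12180+16·21·20=18900; k=4: 9744+0+16·29·20=19024 → min 18900.
Length 4: A₁..A₄: k=1: 0+1890+22·2·29=3166; k=2: 704+9744+22·16·29=20656; k=3: 1596+0+22·21·29=14994 → min 3166 | A₂..A₅: k=2: 0+18900+2·16·20=19540; k=3: 672+12180+2·21·20=13692; k=4: 1890+0+2·29·20=3050 → min 3050.
Length 5: A₁..A₅: k=1: 0+3050+22·2·20=3930; k=2: 704+18900+22·16·20=26644; k=3: 1596+12180+22·21·20=23016; k=4: 3166+0+22·29·20=15926 → min 3930.
Optimal order: (A₁(((A₂A₃)A₄)A₅)) with cost 3930.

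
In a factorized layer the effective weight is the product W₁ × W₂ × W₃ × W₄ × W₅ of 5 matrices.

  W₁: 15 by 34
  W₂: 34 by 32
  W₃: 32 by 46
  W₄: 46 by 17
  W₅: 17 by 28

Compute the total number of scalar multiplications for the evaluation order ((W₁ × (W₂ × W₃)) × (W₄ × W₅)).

(W₂ × W₃): 34×32 by 32×46 → 34×46, cost 34·32·46 = 50048
(W₁ × (W₂ × W₃)): 15×34 by 34×46 → 15×46, cost 15·34·46 = 23460; cumulative 73508
(W₄ × W₅): 46×17 by 17×28 → 46×28, cost 46·17·28 = 21896
((W₁ × (W₂ × W₃)) × (W₄ × W₅)): 15×46 by 46×28 → 15×28, cost 15·46·28 = 19320; cumulative 114724
Total: 114724 scalar multiplications.

114724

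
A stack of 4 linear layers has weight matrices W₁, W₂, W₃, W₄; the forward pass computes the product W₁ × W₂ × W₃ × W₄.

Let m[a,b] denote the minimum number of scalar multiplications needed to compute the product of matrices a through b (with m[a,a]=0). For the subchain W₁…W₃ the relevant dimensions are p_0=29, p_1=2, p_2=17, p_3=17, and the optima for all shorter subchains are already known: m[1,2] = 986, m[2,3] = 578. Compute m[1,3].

m[1,3] = min over k∈[1,2] of m[1,k]+m[k+1,3]+p_{0}·p_k·p_{3}.
k=1: 0 + 578 + 29·2·17 = 1564; k=2: 986 + 0 + 29·17·17 = 9367.
Minimum: 1564 at k=1.

1564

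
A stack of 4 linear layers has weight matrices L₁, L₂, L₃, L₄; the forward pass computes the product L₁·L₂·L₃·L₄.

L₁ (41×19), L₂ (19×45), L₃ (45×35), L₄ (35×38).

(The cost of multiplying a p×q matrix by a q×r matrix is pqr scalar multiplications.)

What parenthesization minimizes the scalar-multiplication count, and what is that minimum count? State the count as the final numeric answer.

Adjacent pairs: L₁L₂ = 41·19·45 = 35055; L₂L₃ = 19·45·35 = 29925; L₃L₄ = 45·35·38 = 59850.
Length 3: L₁..L₃: k=1: 0+29925+41·19·35=57190; k=2: 35055+0+41·45·35=99630 → min 57190 | L₂..L₄: k=2: 0+59850+19·45·38=92340; k=3: 29925+0+19·35·38=55195 → min 55195.
Length 4: L₁..L₄: k=1: 0+55195+41·19·38=84797; k=2: 35055+59850+41·45·38=165015; k=3: 57190+0+41·35·38=111720 → min 84797.
Optimal parenthesization: (L₁·((L₂·L₃)·L₄)) with cost 84797.

84797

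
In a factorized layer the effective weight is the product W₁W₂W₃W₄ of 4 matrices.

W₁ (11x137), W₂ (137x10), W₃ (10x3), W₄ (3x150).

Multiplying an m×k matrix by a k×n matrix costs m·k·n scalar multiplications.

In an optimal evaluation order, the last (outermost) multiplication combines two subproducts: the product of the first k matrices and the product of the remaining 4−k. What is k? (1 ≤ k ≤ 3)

Adjacent pairs: W₁W₂ = 11·137·10 = 15070; W₂W₃ = 137·10·3 = 4110; W₃W₄ = 10·3·150 = 4500.
Length 3: W₁..W₃: k=1: 0+4110+11·137·3=8631; k=2: 15070+0+11·10·3=15400 → min 8631 | W₂..W₄: k=2: 0+4500+137·10·150=210000; k=3: 4110+0+137·3·150=65760 → min 65760.
Top-level splits: k=1: (W₁..W₁)·(W₂..W₄) → 0+65760+11·137·150 = 291810; k=2: (W₁..W₂)·(W₃..W₄) → 15070+4500+11·10·150 = 36070; k=3: (W₁..W₃)·(W₄..W₄) → 8631+0+11·3·150 = 13581.
Best split is after W₃, i.e. k = 3.

3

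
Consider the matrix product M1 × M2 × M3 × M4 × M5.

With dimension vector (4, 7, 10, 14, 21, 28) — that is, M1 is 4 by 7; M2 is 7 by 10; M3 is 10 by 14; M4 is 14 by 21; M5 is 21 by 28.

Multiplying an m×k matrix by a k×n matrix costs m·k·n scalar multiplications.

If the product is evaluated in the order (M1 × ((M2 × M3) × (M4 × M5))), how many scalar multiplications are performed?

(M2 × M3): 7×10 by 10×14 → 7×14, cost 7·10·14 = 980
(M4 × M5): 14×21 by 21×28 → 14×28, cost 14·21·28 = 8232
((M2 × M3) × (M4 × M5)): 7×14 by 14×28 → 7×28, cost 7·14·28 = 2744; cumulative 11956
(M1 × ((M2 × M3) × (M4 × M5))): 4×7 by 7×28 → 4×28, cost 4·7·28 = 784; cumulative 12740
Total: 12740 scalar multiplications.

12740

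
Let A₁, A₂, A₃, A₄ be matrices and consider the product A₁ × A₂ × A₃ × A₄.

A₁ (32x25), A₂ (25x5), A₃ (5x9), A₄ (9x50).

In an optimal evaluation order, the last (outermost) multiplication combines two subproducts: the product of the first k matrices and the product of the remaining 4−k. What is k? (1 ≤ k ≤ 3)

2

Adjacent pairs: A₁A₂ = 32·25·5 = 4000; A₂A₃ = 25·5·9 = 1125; A₃A₄ = 5·9·50 = 2250.
Length 3: A₁..A₃: k=1: 0+1125+32·25·9=8325; k=2: 4000+0+32·5·9=5440 → min 5440 | A₂..A₄: k=2: 0+2250+25·5·50=8500; k=3: 1125+0+25·9·50=12375 → min 8500.
Top-level splits: k=1: (A₁..A₁)·(A₂..A₄) → 0+8500+32·25·50 = 48500; k=2: (A₁..A₂)·(A₃..A₄) → 4000+2250+32·5·50 = 14250; k=3: (A₁..A₃)·(A₄..A₄) → 5440+0+32·9·50 = 19840.
Best split is after A₂, i.e. k = 2.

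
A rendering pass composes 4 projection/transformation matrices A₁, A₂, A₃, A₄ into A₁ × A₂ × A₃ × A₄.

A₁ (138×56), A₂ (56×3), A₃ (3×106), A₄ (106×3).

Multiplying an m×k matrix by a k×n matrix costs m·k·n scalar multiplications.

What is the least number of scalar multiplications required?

24642

Adjacent pairs: A₁A₂ = 138·56·3 = 23184; A₂A₃ = 56·3·106 = 17808; A₃A₄ = 3·106·3 = 954.
Length 3: A₁..A₃: k=1: 0+17808+138·56·106=836976; k=2: 23184+0+138·3·106=67068 → min 67068 | A₂..A₄: k=2: 0+954+56·3·3=1458; k=3: 17808+0+56·106·3=35616 → min 1458.
Length 4: A₁..A₄: k=1: 0+1458+138·56·3=24642; k=2: 23184+954+138·3·3=25380; k=3: 67068+0+138·106·3=110952 → min 24642.
Optimal order: (A₁ × (A₂ × (A₃ × A₄))) with cost 24642.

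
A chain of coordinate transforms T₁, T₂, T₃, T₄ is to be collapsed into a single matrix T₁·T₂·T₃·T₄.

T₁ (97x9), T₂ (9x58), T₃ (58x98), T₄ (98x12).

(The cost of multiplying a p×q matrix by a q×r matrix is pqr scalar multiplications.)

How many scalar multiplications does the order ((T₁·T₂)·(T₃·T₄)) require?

186354

(T₁·T₂): 97×9 by 9×58 → 97×58, cost 97·9·58 = 50634
(T₃·T₄): 58×98 by 98×12 → 58×12, cost 58·98·12 = 68208
((T₁·T₂)·(T₃·T₄)): 97×58 by 58×12 → 97×12, cost 97·58·12 = 67512; cumulative 186354
Total: 186354 scalar multiplications.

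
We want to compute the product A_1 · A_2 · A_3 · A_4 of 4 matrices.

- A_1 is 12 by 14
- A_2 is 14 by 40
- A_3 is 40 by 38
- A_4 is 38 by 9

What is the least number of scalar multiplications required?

20232

Adjacent pairs: A_1A_2 = 12·14·40 = 6720; A_2A_3 = 14·40·38 = 21280; A_3A_4 = 40·38·9 = 13680.
Length 3: A_1..A_3: k=1: 0+21280+12·14·38=27664; k=2: 6720+0+12·40·38=24960 → min 24960 | A_2..A_4: k=2: 0+13680+14·40·9=18720; k=3: 21280+0+14·38·9=26068 → min 18720.
Length 4: A_1..A_4: k=1: 0+18720+12·14·9=20232; k=2: 6720+13680+12·40·9=24720; k=3: 24960+0+12·38·9=29064 → min 20232.
Optimal order: (A_1 · (A_2 · (A_3 · A_4))) with cost 20232.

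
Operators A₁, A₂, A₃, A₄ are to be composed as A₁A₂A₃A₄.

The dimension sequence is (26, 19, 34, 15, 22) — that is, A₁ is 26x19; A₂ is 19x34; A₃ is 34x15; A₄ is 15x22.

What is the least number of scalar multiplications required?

25680

Adjacent pairs: A₁A₂ = 26·19·34 = 16796; A₂A₃ = 19·34·15 = 9690; A₃A₄ = 34·15·22 = 11220.
Length 3: A₁..A₃: k=1: 0+9690+26·19·15=17100; k=2: 16796+0+26·34·15=30056 → min 17100 | A₂..A₄: k=2: 0+11220+19·34·22=25432; k=3: 9690+0+19·15·22=15960 → min 15960.
Length 4: A₁..A₄: k=1: 0+15960+26·19·22=26828; k=2: 16796+11220+26·34·22=47464; k=3: 17100+0+26·15·22=25680 → min 25680.
Optimal order: ((A₁(A₂A₃))A₄) with cost 25680.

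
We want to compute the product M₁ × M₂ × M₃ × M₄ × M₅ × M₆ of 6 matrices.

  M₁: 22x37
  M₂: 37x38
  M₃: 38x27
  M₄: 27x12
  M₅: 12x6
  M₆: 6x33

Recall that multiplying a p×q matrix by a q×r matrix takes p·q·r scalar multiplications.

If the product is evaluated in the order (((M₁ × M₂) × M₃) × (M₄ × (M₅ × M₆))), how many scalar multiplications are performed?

86174

(M₁ × M₂): 22×37 by 37×38 → 22×38, cost 22·37·38 = 30932
((M₁ × M₂) × M₃): 22×38 by 38×27 → 22×27, cost 22·38·27 = 22572; cumulative 53504
(M₅ × M₆): 12×6 by 6×33 → 12×33, cost 12·6·33 = 2376
(M₄ × (M₅ × M₆)): 27×12 by 12×33 → 27×33, cost 27·12·33 = 10692; cumulative 13068
(((M₁ × M₂) × M₃) × (M₄ × (M₅ × M₆))): 22×27 by 27×33 → 22×33, cost 22·27·33 = 19602; cumulative 86174
Total: 86174 scalar multiplications.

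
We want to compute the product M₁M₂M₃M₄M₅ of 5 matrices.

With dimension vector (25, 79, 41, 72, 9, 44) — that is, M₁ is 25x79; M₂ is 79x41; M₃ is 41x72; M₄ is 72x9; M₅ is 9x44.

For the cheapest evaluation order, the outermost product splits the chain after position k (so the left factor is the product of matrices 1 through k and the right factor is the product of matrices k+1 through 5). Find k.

Adjacent pairs: M₁M₂ = 25·79·41 = 80975; M₂M₃ = 79·41·72 = 233208; M₃M₄ = 41·72·9 = 26568; M₄M₅ = 72·9·44 = 28512.
Length 3: M₁..M₃: k=1: 0+233208+25·79·72=375408; k=2: 80975+0+25·41·72=154775 → min 154775 | M₂..M₄: k=2: 0+26568+79·41·9=55719; k=3: 233208+0+79·72·9=284400 → min 55719 | M₃..M₅: k=3: 0+28512+41·72·44=158400; k=4: 26568+0+41·9·44=42804 → min 42804.
Length 4: M₁..M₄: k=1: 0+55719+25·79·9=73494; k=2: 80975+26568+25·41·9=116768; k=3: 154775+0+25·72·9=170975 → min 73494 | M₂..M₅: k=2: 0+42804+79·41·44=185320; k=3: 233208+28512+79·72·44=511992; k=4: 55719+0+79·9·44=87003 → min 87003.
Top-level splits: k=1: (M₁..M₁)·(M₂..M₅) → 0+87003+25·79·44 = 173903; k=2: (M₁..M₂)·(M₃..M₅) → 80975+42804+25·41·44 = 168879; k=3: (M₁..M₃)·(M₄..M₅) → 154775+28512+25·72·44 = 262487; k=4: (M₁..M₄)·(M₅..M₅) → 73494+0+25·9·44 = 83394.
Best split is after M₄, i.e. k = 4.

4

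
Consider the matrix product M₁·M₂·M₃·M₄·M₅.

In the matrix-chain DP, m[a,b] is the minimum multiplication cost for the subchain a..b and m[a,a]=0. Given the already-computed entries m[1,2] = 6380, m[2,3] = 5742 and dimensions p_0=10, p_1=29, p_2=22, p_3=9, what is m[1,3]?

m[1,3] = min over k∈[1,2] of m[1,k]+m[k+1,3]+p_{0}·p_k·p_{3}.
k=1: 0 + 5742 + 10·29·9 = 8352; k=2: 6380 + 0 + 10·22·9 = 8360.
Minimum: 8352 at k=1.

8352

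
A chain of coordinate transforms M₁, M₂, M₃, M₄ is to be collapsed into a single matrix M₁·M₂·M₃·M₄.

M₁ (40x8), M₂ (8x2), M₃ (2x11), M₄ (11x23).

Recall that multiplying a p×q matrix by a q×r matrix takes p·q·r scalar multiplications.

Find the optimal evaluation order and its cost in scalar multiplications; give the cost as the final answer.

2986

Adjacent pairs: M₁M₂ = 40·8·2 = 640; M₂M₃ = 8·2·11 = 176; M₃M₄ = 2·11·23 = 506.
Length 3: M₁..M₃: k=1: 0+176+40·8·11=3696; k=2: 640+0+40·2·11=1520 → min 1520 | M₂..M₄: k=2: 0+506+8·2·23=874; k=3: 176+0+8·11·23=2200 → min 874.
Length 4: M₁..M₄: k=1: 0+874+40·8·23=8234; k=2: 640+506+40·2·23=2986; k=3: 1520+0+40·11·23=11640 → min 2986.
Optimal parenthesization: ((M₁·M₂)·(M₃·M₄)) with cost 2986.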